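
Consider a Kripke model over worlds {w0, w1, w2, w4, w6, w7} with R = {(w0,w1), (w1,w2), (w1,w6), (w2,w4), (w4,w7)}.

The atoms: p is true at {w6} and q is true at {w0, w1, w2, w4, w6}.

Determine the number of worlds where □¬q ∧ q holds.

2

w0: □¬q is F, q is T. ✗
w1: □¬q is F, q is T. ✗
w2: □¬q is F, q is T. ✗
w4: □¬q is T, q is T. ✓
w6: □¬q is T, q is T. ✓
w7: □¬q is T, q is F. ✗
Satisfying worlds: {w4, w6}.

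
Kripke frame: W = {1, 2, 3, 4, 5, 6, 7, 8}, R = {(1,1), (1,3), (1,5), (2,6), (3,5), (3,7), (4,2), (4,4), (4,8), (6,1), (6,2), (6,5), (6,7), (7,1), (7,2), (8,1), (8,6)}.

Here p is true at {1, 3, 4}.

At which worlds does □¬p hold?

1: successors {1, 3, 5}; ¬p there: 1:F, 3:F, 5:T. ✗
2: successors {6}; ¬p there: 6:T. ✓
3: successors {5, 7}; ¬p there: 5:T, 7:T. ✓
4: successors {2, 4, 8}; ¬p there: 2:T, 4:F, 8:T. ✗
5: no successors, so □¬p holds vacuously. ✓
6: successors {1, 2, 5, 7}; ¬p there: 1:F, 2:T, 5:T, 7:T. ✗
7: successors {1, 2}; ¬p there: 1:F, 2:T. ✗
8: successors {1, 6}; ¬p there: 1:F, 6:T. ✗

{2, 3, 5}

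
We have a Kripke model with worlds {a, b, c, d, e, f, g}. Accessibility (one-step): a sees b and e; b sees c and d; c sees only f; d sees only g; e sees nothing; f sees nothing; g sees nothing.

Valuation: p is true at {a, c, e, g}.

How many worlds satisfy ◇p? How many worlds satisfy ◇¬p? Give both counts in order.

For ◇p:
a: successors {b, e}; p there: b:F, e:T. ✓
b: successors {c, d}; p there: c:T, d:F. ✓
c: successors {f}; p there: f:F. ✗
d: successors {g}; p there: g:T. ✓
e: no successors, so ◇p fails. ✗
f: no successors, so ◇p fails. ✗
g: no successors, so ◇p fails. ✗
— 3 worlds.
For ◇¬p:
a: successors {b, e}; ¬p there: b:T, e:F. ✓
b: successors {c, d}; ¬p there: c:F, d:T. ✓
c: successors {f}; ¬p there: f:T. ✓
d: successors {g}; ¬p there: g:F. ✗
e: no successors, so ◇¬p fails. ✗
f: no successors, so ◇¬p fails. ✗
g: no successors, so ◇¬p fails. ✗
— 3 worlds.

3 and 3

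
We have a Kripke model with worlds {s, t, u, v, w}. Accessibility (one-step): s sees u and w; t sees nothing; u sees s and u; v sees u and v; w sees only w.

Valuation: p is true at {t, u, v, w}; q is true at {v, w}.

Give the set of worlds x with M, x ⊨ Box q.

s: successors {u, w}; q there: u:F, w:T. ✗
t: no successors, so Box q holds vacuously. ✓
u: successors {s, u}; q there: s:F, u:F. ✗
v: successors {u, v}; q there: u:F, v:T. ✗
w: successors {w}; q there: w:T. ✓

{t, w}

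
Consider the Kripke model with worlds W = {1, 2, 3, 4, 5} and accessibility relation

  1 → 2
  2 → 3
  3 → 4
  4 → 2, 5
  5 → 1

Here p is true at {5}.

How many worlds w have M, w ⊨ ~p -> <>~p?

5

1: ~p is T, <>~p is T. ✓
2: ~p is T, <>~p is T. ✓
3: ~p is T, <>~p is T. ✓
4: ~p is T, <>~p is T. ✓
5: ~p is F, <>~p is T. ✓
Satisfying worlds: {1, 2, 3, 4, 5}.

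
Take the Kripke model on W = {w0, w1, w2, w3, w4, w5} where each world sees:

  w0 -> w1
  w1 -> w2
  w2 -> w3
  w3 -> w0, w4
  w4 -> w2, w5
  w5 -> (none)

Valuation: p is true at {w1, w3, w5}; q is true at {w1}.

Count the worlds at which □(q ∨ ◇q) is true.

2

w0: successors {w1}; q ∨ ◇q there: w1:T. ✓
w1: successors {w2}; q ∨ ◇q there: w2:F. ✗
w2: successors {w3}; q ∨ ◇q there: w3:F. ✗
w3: successors {w0, w4}; q ∨ ◇q there: w0:T, w4:F. ✗
w4: successors {w2, w5}; q ∨ ◇q there: w2:F, w5:F. ✗
w5: no successors, so □(q ∨ ◇q) holds vacuously. ✓
Satisfying worlds: {w0, w5}.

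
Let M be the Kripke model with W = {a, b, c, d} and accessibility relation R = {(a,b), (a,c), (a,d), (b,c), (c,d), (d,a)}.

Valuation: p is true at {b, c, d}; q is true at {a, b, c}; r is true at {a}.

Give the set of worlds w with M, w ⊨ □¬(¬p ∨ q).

{c}

a: successors {b, c, d}; ¬(¬p ∨ q) there: b:F, c:F, d:T. ✗
b: successors {c}; ¬(¬p ∨ q) there: c:F. ✗
c: successors {d}; ¬(¬p ∨ q) there: d:T. ✓
d: successors {a}; ¬(¬p ∨ q) there: a:F. ✗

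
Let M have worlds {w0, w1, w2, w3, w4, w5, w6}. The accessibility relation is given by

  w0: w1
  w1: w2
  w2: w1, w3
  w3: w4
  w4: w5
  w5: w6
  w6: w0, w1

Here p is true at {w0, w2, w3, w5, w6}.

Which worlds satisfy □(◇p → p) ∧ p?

w0: □(◇p → p) is F, p is T. ✗
w1: □(◇p → p) is T, p is F. ✗
w2: □(◇p → p) is F, p is T. ✗
w3: □(◇p → p) is F, p is T. ✗
w4: □(◇p → p) is T, p is F. ✗
w5: □(◇p → p) is T, p is T. ✓
w6: □(◇p → p) is F, p is T. ✗

{w5}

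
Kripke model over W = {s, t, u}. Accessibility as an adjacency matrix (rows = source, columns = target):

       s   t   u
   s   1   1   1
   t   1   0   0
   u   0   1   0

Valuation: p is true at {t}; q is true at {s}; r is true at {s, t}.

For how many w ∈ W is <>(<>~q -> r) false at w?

s: successors {s, t, u}; <>~q -> r there: s:T, t:T, u:F. ✓
t: successors {s}; <>~q -> r there: s:T. ✓
u: successors {t}; <>~q -> r there: t:T. ✓
Satisfying worlds: {s, t, u}.
So <>(<>~q -> r) fails at the other 0 worlds.

0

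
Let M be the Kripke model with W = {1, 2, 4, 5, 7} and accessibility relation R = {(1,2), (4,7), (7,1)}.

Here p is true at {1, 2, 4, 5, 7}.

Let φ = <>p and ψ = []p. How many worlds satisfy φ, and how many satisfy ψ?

For <>p:
1: successors {2}; p there: 2:T. ✓
2: no successors, so <>p fails. ✗
4: successors {7}; p there: 7:T. ✓
5: no successors, so <>p fails. ✗
7: successors {1}; p there: 1:T. ✓
— 3 worlds.
For []p:
1: successors {2}; p there: 2:T. ✓
2: no successors, so []p holds vacuously. ✓
4: successors {7}; p there: 7:T. ✓
5: no successors, so []p holds vacuously. ✓
7: successors {1}; p there: 1:T. ✓
— 5 worlds.

3 and 5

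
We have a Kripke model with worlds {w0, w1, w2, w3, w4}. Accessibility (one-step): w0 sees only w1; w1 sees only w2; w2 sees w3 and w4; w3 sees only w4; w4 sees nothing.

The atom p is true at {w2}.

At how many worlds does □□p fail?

w0: successors {w1}; □p there: w1:T. ✓
w1: successors {w2}; □p there: w2:F. ✗
w2: successors {w3, w4}; □p there: w3:F, w4:T. ✗
w3: successors {w4}; □p there: w4:T. ✓
w4: no successors, so □□p holds vacuously. ✓
Satisfying worlds: {w0, w3, w4}.
So □□p fails at the other 2 worlds.

2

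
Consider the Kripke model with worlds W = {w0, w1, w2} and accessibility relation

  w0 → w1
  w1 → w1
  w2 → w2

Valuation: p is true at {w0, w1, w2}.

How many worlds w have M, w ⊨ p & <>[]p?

w0: p is T, <>[]p is T. ✓
w1: p is T, <>[]p is T. ✓
w2: p is T, <>[]p is T. ✓
Satisfying worlds: {w0, w1, w2}.

3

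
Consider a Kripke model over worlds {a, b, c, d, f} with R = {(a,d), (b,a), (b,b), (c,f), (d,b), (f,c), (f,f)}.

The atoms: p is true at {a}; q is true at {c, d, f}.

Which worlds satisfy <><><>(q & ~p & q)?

a: successors {d}; <><>(q & ~p & q) there: d:F. ✗
b: successors {a, b}; <><>(q & ~p & q) there: a:F, b:T. ✓
c: successors {f}; <><>(q & ~p & q) there: f:T. ✓
d: successors {b}; <><>(q & ~p & q) there: b:T. ✓
f: successors {c, f}; <><>(q & ~p & q) there: c:T, f:T. ✓

{b, c, d, f}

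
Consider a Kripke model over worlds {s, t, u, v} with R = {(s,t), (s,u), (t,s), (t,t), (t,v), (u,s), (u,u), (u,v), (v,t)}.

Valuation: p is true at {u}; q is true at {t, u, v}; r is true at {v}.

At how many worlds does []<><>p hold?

2

s: successors {t, u}; <><>p there: t:T, u:T. ✓
t: successors {s, t, v}; <><>p there: s:T, t:T, v:F. ✗
u: successors {s, u, v}; <><>p there: s:T, u:T, v:F. ✗
v: successors {t}; <><>p there: t:T. ✓
Satisfying worlds: {s, v}.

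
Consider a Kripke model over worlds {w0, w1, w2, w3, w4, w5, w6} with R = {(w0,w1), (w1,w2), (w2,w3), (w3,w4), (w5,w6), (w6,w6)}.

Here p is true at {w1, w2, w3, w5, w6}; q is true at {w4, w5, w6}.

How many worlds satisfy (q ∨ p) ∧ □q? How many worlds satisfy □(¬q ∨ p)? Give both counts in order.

4 and 6

For (q ∨ p) ∧ □q:
w0: q ∨ p is F, □q is F. ✗
w1: q ∨ p is T, □q is F. ✗
w2: q ∨ p is T, □q is F. ✗
w3: q ∨ p is T, □q is T. ✓
w4: q ∨ p is T, □q is T. ✓
w5: q ∨ p is T, □q is T. ✓
w6: q ∨ p is T, □q is T. ✓
— 4 worlds.
For □(¬q ∨ p):
w0: successors {w1}; ¬q ∨ p there: w1:T. ✓
w1: successors {w2}; ¬q ∨ p there: w2:T. ✓
w2: successors {w3}; ¬q ∨ p there: w3:T. ✓
w3: successors {w4}; ¬q ∨ p there: w4:F. ✗
w4: no successors, so □(¬q ∨ p) holds vacuously. ✓
w5: successors {w6}; ¬q ∨ p there: w6:T. ✓
w6: successors {w6}; ¬q ∨ p there: w6:T. ✓
— 6 worlds.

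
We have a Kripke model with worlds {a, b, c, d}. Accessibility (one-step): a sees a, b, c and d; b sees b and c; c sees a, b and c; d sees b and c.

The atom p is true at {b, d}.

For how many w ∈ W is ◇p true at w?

4

a: successors {a, b, c, d}; p there: a:F, b:T, c:F, d:T. ✓
b: successors {b, c}; p there: b:T, c:F. ✓
c: successors {a, b, c}; p there: a:F, b:T, c:F. ✓
d: successors {b, c}; p there: b:T, c:F. ✓
Satisfying worlds: {a, b, c, d}.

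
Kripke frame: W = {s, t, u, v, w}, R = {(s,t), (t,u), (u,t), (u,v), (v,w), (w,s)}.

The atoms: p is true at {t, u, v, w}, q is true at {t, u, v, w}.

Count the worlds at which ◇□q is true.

4

s: successors {t}; □q there: t:T. ✓
t: successors {u}; □q there: u:T. ✓
u: successors {t, v}; □q there: t:T, v:T. ✓
v: successors {w}; □q there: w:F. ✗
w: successors {s}; □q there: s:T. ✓
Satisfying worlds: {s, t, u, w}.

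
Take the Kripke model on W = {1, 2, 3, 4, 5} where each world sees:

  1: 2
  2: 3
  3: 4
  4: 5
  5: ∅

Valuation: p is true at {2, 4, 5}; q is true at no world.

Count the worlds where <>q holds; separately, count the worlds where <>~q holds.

0 and 4

For <>q:
1: successors {2}; q there: 2:F. ✗
2: successors {3}; q there: 3:F. ✗
3: successors {4}; q there: 4:F. ✗
4: successors {5}; q there: 5:F. ✗
5: no successors, so <>q fails. ✗
— 0 worlds.
For <>~q:
1: successors {2}; ~q there: 2:T. ✓
2: successors {3}; ~q there: 3:T. ✓
3: successors {4}; ~q there: 4:T. ✓
4: successors {5}; ~q there: 5:T. ✓
5: no successors, so <>~q fails. ✗
— 4 worlds.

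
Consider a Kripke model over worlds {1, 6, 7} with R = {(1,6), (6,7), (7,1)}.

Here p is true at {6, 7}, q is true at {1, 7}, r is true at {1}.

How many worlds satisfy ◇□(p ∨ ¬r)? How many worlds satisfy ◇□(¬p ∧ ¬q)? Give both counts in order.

For ◇□(p ∨ ¬r):
1: successors {6}; □(p ∨ ¬r) there: 6:T. ✓
6: successors {7}; □(p ∨ ¬r) there: 7:F. ✗
7: successors {1}; □(p ∨ ¬r) there: 1:T. ✓
— 2 worlds.
For ◇□(¬p ∧ ¬q):
1: successors {6}; □(¬p ∧ ¬q) there: 6:F. ✗
6: successors {7}; □(¬p ∧ ¬q) there: 7:F. ✗
7: successors {1}; □(¬p ∧ ¬q) there: 1:F. ✗
— 0 worlds.

2 and 0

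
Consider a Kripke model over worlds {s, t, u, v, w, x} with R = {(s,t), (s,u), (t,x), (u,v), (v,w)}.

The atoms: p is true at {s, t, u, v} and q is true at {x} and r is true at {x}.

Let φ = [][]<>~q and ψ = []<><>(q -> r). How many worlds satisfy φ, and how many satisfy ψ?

4 and 2

For [][]<>~q:
s: successors {t, u}; []<>~q there: t:F, u:T. ✗
t: successors {x}; []<>~q there: x:T. ✓
u: successors {v}; []<>~q there: v:F. ✗
v: successors {w}; []<>~q there: w:T. ✓
w: no successors, so [][]<>~q holds vacuously. ✓
x: no successors, so [][]<>~q holds vacuously. ✓
— 4 worlds.
For []<><>(q -> r):
s: successors {t, u}; <><>(q -> r) there: t:F, u:T. ✗
t: successors {x}; <><>(q -> r) there: x:F. ✗
u: successors {v}; <><>(q -> r) there: v:F. ✗
v: successors {w}; <><>(q -> r) there: w:F. ✗
w: no successors, so []<><>(q -> r) holds vacuously. ✓
x: no successors, so []<><>(q -> r) holds vacuously. ✓
— 2 worlds.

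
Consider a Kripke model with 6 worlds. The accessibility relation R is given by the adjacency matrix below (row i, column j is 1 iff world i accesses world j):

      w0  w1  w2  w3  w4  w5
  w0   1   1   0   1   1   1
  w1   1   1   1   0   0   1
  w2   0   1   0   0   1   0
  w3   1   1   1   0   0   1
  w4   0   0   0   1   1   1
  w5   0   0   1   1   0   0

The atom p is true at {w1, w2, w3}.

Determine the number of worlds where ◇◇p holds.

6

w0: successors {w0, w1, w3, w4, w5}; ◇p there: w0:T, w1:T, w3:T, w4:T, w5:T. ✓
w1: successors {w0, w1, w2, w5}; ◇p there: w0:T, w1:T, w2:T, w5:T. ✓
w2: successors {w1, w4}; ◇p there: w1:T, w4:T. ✓
w3: successors {w0, w1, w2, w5}; ◇p there: w0:T, w1:T, w2:T, w5:T. ✓
w4: successors {w3, w4, w5}; ◇p there: w3:T, w4:T, w5:T. ✓
w5: successors {w2, w3}; ◇p there: w2:T, w3:T. ✓
Satisfying worlds: {w0, w1, w2, w3, w4, w5}.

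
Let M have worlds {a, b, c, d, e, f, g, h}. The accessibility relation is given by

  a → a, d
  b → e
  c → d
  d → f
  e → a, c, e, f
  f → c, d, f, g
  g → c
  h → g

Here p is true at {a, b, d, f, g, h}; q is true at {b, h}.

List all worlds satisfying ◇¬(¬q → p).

a: successors {a, d}; ¬(¬q → p) there: a:F, d:F. ✗
b: successors {e}; ¬(¬q → p) there: e:T. ✓
c: successors {d}; ¬(¬q → p) there: d:F. ✗
d: successors {f}; ¬(¬q → p) there: f:F. ✗
e: successors {a, c, e, f}; ¬(¬q → p) there: a:F, c:T, e:T, f:F. ✓
f: successors {c, d, f, g}; ¬(¬q → p) there: c:T, d:F, f:F, g:F. ✓
g: successors {c}; ¬(¬q → p) there: c:T. ✓
h: successors {g}; ¬(¬q → p) there: g:F. ✗

{b, e, f, g}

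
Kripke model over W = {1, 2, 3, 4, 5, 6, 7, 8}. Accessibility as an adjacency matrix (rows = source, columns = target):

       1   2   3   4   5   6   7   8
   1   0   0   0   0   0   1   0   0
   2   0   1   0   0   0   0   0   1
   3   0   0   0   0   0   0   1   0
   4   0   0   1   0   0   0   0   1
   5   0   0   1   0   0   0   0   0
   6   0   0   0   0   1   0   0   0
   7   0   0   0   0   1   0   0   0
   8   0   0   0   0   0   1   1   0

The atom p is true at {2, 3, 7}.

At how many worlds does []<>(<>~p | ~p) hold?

6

1: successors {6}; <>(<>~p | ~p) there: 6:T. ✓
2: successors {2, 8}; <>(<>~p | ~p) there: 2:T, 8:T. ✓
3: successors {7}; <>(<>~p | ~p) there: 7:T. ✓
4: successors {3, 8}; <>(<>~p | ~p) there: 3:T, 8:T. ✓
5: successors {3}; <>(<>~p | ~p) there: 3:T. ✓
6: successors {5}; <>(<>~p | ~p) there: 5:F. ✗
7: successors {5}; <>(<>~p | ~p) there: 5:F. ✗
8: successors {6, 7}; <>(<>~p | ~p) there: 6:T, 7:T. ✓
Satisfying worlds: {1, 2, 3, 4, 5, 8}.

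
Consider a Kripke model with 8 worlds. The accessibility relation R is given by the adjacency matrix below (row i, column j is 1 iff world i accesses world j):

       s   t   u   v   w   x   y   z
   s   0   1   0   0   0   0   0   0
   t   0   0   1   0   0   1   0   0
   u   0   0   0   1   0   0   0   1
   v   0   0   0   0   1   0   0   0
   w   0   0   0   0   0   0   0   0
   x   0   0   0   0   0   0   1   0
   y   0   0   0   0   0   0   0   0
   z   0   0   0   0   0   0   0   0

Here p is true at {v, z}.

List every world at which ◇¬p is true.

s: successors {t}; ¬p there: t:T. ✓
t: successors {u, x}; ¬p there: u:T, x:T. ✓
u: successors {v, z}; ¬p there: v:F, z:F. ✗
v: successors {w}; ¬p there: w:T. ✓
w: no successors, so ◇¬p fails. ✗
x: successors {y}; ¬p there: y:T. ✓
y: no successors, so ◇¬p fails. ✗
z: no successors, so ◇¬p fails. ✗

{s, t, v, x}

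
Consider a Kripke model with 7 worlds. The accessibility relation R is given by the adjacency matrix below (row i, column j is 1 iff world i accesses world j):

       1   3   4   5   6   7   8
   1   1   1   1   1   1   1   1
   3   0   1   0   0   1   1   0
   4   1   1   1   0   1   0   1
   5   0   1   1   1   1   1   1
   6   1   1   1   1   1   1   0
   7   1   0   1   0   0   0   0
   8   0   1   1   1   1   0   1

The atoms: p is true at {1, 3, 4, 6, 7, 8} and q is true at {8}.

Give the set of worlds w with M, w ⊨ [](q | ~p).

1: successors {1, 3, 4, 5, 6, 7, 8}; q | ~p there: 1:F, 3:F, 4:F, 5:T, 6:F, 7:F, 8:T. ✗
3: successors {3, 6, 7}; q | ~p there: 3:F, 6:F, 7:F. ✗
4: successors {1, 3, 4, 6, 8}; q | ~p there: 1:F, 3:F, 4:F, 6:F, 8:T. ✗
5: successors {3, 4, 5, 6, 7, 8}; q | ~p there: 3:F, 4:F, 5:T, 6:F, 7:F, 8:T. ✗
6: successors {1, 3, 4, 5, 6, 7}; q | ~p there: 1:F, 3:F, 4:F, 5:T, 6:F, 7:F. ✗
7: successors {1, 4}; q | ~p there: 1:F, 4:F. ✗
8: successors {3, 4, 5, 6, 8}; q | ~p there: 3:F, 4:F, 5:T, 6:F, 8:T. ✗

∅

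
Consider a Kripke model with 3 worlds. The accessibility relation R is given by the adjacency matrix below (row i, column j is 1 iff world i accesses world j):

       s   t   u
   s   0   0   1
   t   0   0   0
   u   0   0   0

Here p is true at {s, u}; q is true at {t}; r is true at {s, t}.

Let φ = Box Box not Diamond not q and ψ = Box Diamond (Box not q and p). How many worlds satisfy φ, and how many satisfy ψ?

3 and 2

For Box Box not Diamond not q:
s: successors {u}; Box not Diamond not q there: u:T. ✓
t: no successors, so Box Box not Diamond not q holds vacuously. ✓
u: no successors, so Box Box not Diamond not q holds vacuously. ✓
— 3 worlds.
For Box Diamond (Box not q and p):
s: successors {u}; Diamond (Box not q and p) there: u:F. ✗
t: no successors, so Box Diamond (Box not q and p) holds vacuously. ✓
u: no successors, so Box Diamond (Box not q and p) holds vacuously. ✓
— 2 worlds.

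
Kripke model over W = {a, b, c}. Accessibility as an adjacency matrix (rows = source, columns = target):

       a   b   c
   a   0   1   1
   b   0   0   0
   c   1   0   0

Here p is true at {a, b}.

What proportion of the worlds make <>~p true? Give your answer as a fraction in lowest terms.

1/3

a: successors {b, c}; ~p there: b:F, c:T. ✓
b: no successors, so <>~p fails. ✗
c: successors {a}; ~p there: a:F. ✗
That's 1 of 3 worlds, so 1/3.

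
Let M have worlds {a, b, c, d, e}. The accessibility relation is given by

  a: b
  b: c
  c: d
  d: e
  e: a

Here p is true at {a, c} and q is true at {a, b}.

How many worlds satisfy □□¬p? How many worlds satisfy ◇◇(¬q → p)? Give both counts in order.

3 and 3

For □□¬p:
a: successors {b}; □¬p there: b:F. ✗
b: successors {c}; □¬p there: c:T. ✓
c: successors {d}; □¬p there: d:T. ✓
d: successors {e}; □¬p there: e:F. ✗
e: successors {a}; □¬p there: a:T. ✓
— 3 worlds.
For ◇◇(¬q → p):
a: successors {b}; ◇(¬q → p) there: b:T. ✓
b: successors {c}; ◇(¬q → p) there: c:F. ✗
c: successors {d}; ◇(¬q → p) there: d:F. ✗
d: successors {e}; ◇(¬q → p) there: e:T. ✓
e: successors {a}; ◇(¬q → p) there: a:T. ✓
— 3 worlds.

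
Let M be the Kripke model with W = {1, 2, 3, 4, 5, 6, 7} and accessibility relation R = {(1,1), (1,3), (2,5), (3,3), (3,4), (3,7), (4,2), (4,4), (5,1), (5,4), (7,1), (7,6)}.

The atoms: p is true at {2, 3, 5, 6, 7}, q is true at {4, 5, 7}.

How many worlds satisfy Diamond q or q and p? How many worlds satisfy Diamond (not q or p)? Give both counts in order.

For Diamond q or q and p:
1: Diamond q is F, q and p is F. ✗
2: Diamond q is T, q and p is F. ✓
3: Diamond q is T, q and p is F. ✓
4: Diamond q is T, q and p is F. ✓
5: Diamond q is T, q and p is T. ✓
6: Diamond q is F, q and p is F. ✗
7: Diamond q is F, q and p is T. ✓
— 5 worlds.
For Diamond (not q or p):
1: successors {1, 3}; not q or p there: 1:T, 3:T. ✓
2: successors {5}; not q or p there: 5:T. ✓
3: successors {3, 4, 7}; not q or p there: 3:T, 4:F, 7:T. ✓
4: successors {2, 4}; not q or p there: 2:T, 4:F. ✓
5: successors {1, 4}; not q or p there: 1:T, 4:F. ✓
6: no successors, so Diamond (not q or p) fails. ✗
7: successors {1, 6}; not q or p there: 1:T, 6:T. ✓
— 6 worlds.

5 and 6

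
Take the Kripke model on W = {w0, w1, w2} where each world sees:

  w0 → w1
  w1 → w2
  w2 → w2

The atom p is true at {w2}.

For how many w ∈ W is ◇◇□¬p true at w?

w0: successors {w1}; ◇□¬p there: w1:F. ✗
w1: successors {w2}; ◇□¬p there: w2:F. ✗
w2: successors {w2}; ◇□¬p there: w2:F. ✗
Satisfying worlds: ∅.

0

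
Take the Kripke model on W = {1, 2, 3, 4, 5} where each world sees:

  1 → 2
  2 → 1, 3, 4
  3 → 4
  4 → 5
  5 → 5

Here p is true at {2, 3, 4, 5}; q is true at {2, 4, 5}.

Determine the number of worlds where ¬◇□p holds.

1: ◇□p is F. ✓
2: ◇□p is T. ✗
3: ◇□p is T. ✗
4: ◇□p is T. ✗
5: ◇□p is T. ✗
Satisfying worlds: {1}.

1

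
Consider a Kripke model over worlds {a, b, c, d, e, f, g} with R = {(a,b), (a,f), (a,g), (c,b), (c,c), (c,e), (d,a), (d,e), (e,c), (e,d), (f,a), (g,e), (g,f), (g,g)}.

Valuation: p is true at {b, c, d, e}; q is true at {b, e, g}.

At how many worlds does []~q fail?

a: successors {b, f, g}; ~q there: b:F, f:T, g:F. ✗
b: no successors, so []~q holds vacuously. ✓
c: successors {b, c, e}; ~q there: b:F, c:T, e:F. ✗
d: successors {a, e}; ~q there: a:T, e:F. ✗
e: successors {c, d}; ~q there: c:T, d:T. ✓
f: successors {a}; ~q there: a:T. ✓
g: successors {e, f, g}; ~q there: e:F, f:T, g:F. ✗
Satisfying worlds: {b, e, f}.
So []~q fails at the other 4 worlds.

4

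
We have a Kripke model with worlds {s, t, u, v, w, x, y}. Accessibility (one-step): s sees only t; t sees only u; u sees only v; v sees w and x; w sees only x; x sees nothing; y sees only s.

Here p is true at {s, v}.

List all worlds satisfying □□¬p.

s: successors {t}; □¬p there: t:T. ✓
t: successors {u}; □¬p there: u:F. ✗
u: successors {v}; □¬p there: v:T. ✓
v: successors {w, x}; □¬p there: w:T, x:T. ✓
w: successors {x}; □¬p there: x:T. ✓
x: no successors, so □□¬p holds vacuously. ✓
y: successors {s}; □¬p there: s:T. ✓

{s, u, v, w, x, y}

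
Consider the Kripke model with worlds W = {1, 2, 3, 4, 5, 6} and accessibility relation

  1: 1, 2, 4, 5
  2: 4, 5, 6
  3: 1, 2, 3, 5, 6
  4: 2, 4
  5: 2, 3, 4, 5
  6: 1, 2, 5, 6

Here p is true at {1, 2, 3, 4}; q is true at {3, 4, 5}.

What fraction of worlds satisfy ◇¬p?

1: successors {1, 2, 4, 5}; ¬p there: 1:F, 2:F, 4:F, 5:T. ✓
2: successors {4, 5, 6}; ¬p there: 4:F, 5:T, 6:T. ✓
3: successors {1, 2, 3, 5, 6}; ¬p there: 1:F, 2:F, 3:F, 5:T, 6:T. ✓
4: successors {2, 4}; ¬p there: 2:F, 4:F. ✗
5: successors {2, 3, 4, 5}; ¬p there: 2:F, 3:F, 4:F, 5:T. ✓
6: successors {1, 2, 5, 6}; ¬p there: 1:F, 2:F, 5:T, 6:T. ✓
That's 5 of 6 worlds, so 5/6.

5/6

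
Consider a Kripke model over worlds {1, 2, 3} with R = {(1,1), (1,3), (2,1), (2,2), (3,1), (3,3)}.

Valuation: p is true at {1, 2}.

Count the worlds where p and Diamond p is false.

1

1: p is T, Diamond p is T. ✓
2: p is T, Diamond p is T. ✓
3: p is F, Diamond p is T. ✗
Satisfying worlds: {1, 2}.
So p and Diamond p fails at the other 1 world.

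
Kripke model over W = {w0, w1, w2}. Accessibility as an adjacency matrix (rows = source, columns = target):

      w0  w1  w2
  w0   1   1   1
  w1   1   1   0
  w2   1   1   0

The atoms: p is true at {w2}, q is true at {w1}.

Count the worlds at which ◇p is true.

w0: successors {w0, w1, w2}; p there: w0:F, w1:F, w2:T. ✓
w1: successors {w0, w1}; p there: w0:F, w1:F. ✗
w2: successors {w0, w1}; p there: w0:F, w1:F. ✗
Satisfying worlds: {w0}.

1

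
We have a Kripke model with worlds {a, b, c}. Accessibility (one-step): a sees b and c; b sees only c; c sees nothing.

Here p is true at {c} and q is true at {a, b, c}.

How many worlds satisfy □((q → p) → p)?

a: successors {b, c}; (q → p) → p there: b:T, c:T. ✓
b: successors {c}; (q → p) → p there: c:T. ✓
c: no successors, so □((q → p) → p) holds vacuously. ✓
Satisfying worlds: {a, b, c}.

3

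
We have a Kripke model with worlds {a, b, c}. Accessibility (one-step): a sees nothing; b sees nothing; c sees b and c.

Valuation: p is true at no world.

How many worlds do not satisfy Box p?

1

a: no successors, so Box p holds vacuously. ✓
b: no successors, so Box p holds vacuously. ✓
c: successors {b, c}; p there: b:F, c:F. ✗
Satisfying worlds: {a, b}.
So Box p fails at the other 1 world.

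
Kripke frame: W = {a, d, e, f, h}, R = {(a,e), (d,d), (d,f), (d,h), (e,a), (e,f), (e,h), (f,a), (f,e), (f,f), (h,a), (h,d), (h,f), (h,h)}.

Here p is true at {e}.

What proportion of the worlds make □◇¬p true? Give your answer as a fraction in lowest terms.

2/5

a: successors {e}; ◇¬p there: e:T. ✓
d: successors {d, f, h}; ◇¬p there: d:T, f:T, h:T. ✓
e: successors {a, f, h}; ◇¬p there: a:F, f:T, h:T. ✗
f: successors {a, e, f}; ◇¬p there: a:F, e:T, f:T. ✗
h: successors {a, d, f, h}; ◇¬p there: a:F, d:T, f:T, h:T. ✗
That's 2 of 5 worlds, so 2/5.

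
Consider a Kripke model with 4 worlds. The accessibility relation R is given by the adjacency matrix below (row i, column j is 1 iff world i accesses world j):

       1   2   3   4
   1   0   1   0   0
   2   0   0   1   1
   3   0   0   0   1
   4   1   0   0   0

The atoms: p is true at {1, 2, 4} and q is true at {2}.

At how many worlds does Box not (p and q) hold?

3

1: successors {2}; not (p and q) there: 2:F. ✗
2: successors {3, 4}; not (p and q) there: 3:T, 4:T. ✓
3: successors {4}; not (p and q) there: 4:T. ✓
4: successors {1}; not (p and q) there: 1:T. ✓
Satisfying worlds: {2, 3, 4}.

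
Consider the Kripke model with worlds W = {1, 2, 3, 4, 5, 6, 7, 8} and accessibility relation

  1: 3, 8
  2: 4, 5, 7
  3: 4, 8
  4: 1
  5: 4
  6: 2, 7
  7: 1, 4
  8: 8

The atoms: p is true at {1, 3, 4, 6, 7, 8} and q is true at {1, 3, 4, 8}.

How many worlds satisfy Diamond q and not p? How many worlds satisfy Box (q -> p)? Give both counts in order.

For Diamond q and not p:
1: Diamond q is T, not p is F. ✗
2: Diamond q is T, not p is T. ✓
3: Diamond q is T, not p is F. ✗
4: Diamond q is T, not p is F. ✗
5: Diamond q is T, not p is T. ✓
6: Diamond q is F, not p is F. ✗
7: Diamond q is T, not p is F. ✗
8: Diamond q is T, not p is F. ✗
— 2 worlds.
For Box (q -> p):
1: successors {3, 8}; q -> p there: 3:T, 8:T. ✓
2: successors {4, 5, 7}; q -> p there: 4:T, 5:T, 7:T. ✓
3: successors {4, 8}; q -> p there: 4:T, 8:T. ✓
4: successors {1}; q -> p there: 1:T. ✓
5: successors {4}; q -> p there: 4:T. ✓
6: successors {2, 7}; q -> p there: 2:T, 7:T. ✓
7: successors {1, 4}; q -> p there: 1:T, 4:T. ✓
8: successors {8}; q -> p there: 8:T. ✓
— 8 worlds.

2 and 8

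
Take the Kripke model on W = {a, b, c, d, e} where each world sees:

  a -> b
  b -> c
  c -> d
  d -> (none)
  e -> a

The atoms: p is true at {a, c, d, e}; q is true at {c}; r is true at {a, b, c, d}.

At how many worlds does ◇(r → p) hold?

a: successors {b}; r → p there: b:F. ✗
b: successors {c}; r → p there: c:T. ✓
c: successors {d}; r → p there: d:T. ✓
d: no successors, so ◇(r → p) fails. ✗
e: successors {a}; r → p there: a:T. ✓
Satisfying worlds: {b, c, e}.

3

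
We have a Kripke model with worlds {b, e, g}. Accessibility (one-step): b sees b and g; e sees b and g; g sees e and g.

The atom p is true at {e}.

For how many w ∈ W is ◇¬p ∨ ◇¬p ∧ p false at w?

b: ◇¬p is T, ◇¬p ∧ p is F. ✓
e: ◇¬p is T, ◇¬p ∧ p is T. ✓
g: ◇¬p is T, ◇¬p ∧ p is F. ✓
Satisfying worlds: {b, e, g}.
So ◇¬p ∨ ◇¬p ∧ p fails at the other 0 worlds.

0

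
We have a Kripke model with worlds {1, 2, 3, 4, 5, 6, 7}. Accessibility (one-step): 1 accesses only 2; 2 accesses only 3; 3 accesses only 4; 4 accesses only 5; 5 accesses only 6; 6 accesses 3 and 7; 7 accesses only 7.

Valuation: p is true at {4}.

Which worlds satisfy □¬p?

1: successors {2}; ¬p there: 2:T. ✓
2: successors {3}; ¬p there: 3:T. ✓
3: successors {4}; ¬p there: 4:F. ✗
4: successors {5}; ¬p there: 5:T. ✓
5: successors {6}; ¬p there: 6:T. ✓
6: successors {3, 7}; ¬p there: 3:T, 7:T. ✓
7: successors {7}; ¬p there: 7:T. ✓

{1, 2, 4, 5, 6, 7}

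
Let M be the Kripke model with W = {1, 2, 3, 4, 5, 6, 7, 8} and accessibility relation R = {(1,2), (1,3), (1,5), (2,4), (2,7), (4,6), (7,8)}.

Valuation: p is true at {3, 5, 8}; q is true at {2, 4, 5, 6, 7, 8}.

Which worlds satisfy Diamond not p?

1: successors {2, 3, 5}; not p there: 2:T, 3:F, 5:F. ✓
2: successors {4, 7}; not p there: 4:T, 7:T. ✓
3: no successors, so Diamond not p fails. ✗
4: successors {6}; not p there: 6:T. ✓
5: no successors, so Diamond not p fails. ✗
6: no successors, so Diamond not p fails. ✗
7: successors {8}; not p there: 8:F. ✗
8: no successors, so Diamond not p fails. ✗

{1, 2, 4}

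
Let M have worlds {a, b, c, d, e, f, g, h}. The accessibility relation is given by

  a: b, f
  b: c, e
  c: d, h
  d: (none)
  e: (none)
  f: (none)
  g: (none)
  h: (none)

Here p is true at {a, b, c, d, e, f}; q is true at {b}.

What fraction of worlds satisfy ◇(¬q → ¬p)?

a: successors {b, f}; ¬q → ¬p there: b:T, f:F. ✓
b: successors {c, e}; ¬q → ¬p there: c:F, e:F. ✗
c: successors {d, h}; ¬q → ¬p there: d:F, h:T. ✓
d: no successors, so ◇(¬q → ¬p) fails. ✗
e: no successors, so ◇(¬q → ¬p) fails. ✗
f: no successors, so ◇(¬q → ¬p) fails. ✗
g: no successors, so ◇(¬q → ¬p) fails. ✗
h: no successors, so ◇(¬q → ¬p) fails. ✗
That's 2 of 8 worlds, so 2/8 = 1/4.

1/4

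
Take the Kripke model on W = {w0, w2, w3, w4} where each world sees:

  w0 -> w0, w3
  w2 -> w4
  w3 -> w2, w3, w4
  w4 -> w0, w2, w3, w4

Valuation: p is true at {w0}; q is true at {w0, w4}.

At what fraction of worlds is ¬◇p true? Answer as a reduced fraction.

w0: ◇p is T. ✗
w2: ◇p is F. ✓
w3: ◇p is F. ✓
w4: ◇p is T. ✗
That's 2 of 4 worlds, so 2/4 = 1/2.

1/2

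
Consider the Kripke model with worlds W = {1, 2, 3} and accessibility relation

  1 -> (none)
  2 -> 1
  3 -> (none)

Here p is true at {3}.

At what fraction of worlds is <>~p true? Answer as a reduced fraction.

1: no successors, so <>~p fails. ✗
2: successors {1}; ~p there: 1:T. ✓
3: no successors, so <>~p fails. ✗
That's 1 of 3 worlds, so 1/3.

1/3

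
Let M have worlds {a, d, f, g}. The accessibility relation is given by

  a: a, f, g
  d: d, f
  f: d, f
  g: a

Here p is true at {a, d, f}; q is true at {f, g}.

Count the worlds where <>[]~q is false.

a: successors {a, f, g}; []~q there: a:F, f:F, g:T. ✓
d: successors {d, f}; []~q there: d:F, f:F. ✗
f: successors {d, f}; []~q there: d:F, f:F. ✗
g: successors {a}; []~q there: a:F. ✗
Satisfying worlds: {a}.
So <>[]~q fails at the other 3 worlds.

3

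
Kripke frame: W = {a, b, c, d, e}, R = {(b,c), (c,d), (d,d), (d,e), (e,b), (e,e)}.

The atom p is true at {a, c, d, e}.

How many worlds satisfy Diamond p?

4

a: no successors, so Diamond p fails. ✗
b: successors {c}; p there: c:T. ✓
c: successors {d}; p there: d:T. ✓
d: successors {d, e}; p there: d:T, e:T. ✓
e: successors {b, e}; p there: b:F, e:T. ✓
Satisfying worlds: {b, c, d, e}.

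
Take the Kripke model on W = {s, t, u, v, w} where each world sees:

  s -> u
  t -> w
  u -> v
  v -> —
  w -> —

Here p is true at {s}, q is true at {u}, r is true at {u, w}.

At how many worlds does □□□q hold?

s: successors {u}; □□q there: u:T. ✓
t: successors {w}; □□q there: w:T. ✓
u: successors {v}; □□q there: v:T. ✓
v: no successors, so □□□q holds vacuously. ✓
w: no successors, so □□□q holds vacuously. ✓
Satisfying worlds: {s, t, u, v, w}.

5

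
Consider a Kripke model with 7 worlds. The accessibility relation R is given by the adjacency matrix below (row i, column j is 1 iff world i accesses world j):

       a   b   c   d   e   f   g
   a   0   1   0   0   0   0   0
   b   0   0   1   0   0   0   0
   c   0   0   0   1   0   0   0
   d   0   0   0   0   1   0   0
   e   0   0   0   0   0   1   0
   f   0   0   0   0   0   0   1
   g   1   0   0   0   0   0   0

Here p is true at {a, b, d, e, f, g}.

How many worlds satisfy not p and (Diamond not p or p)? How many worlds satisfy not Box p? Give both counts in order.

For not p and (Diamond not p or p):
a: not p is F, Diamond not p or p is T. ✗
b: not p is F, Diamond not p or p is T. ✗
c: not p is T, Diamond not p or p is F. ✗
d: not p is F, Diamond not p or p is T. ✗
e: not p is F, Diamond not p or p is T. ✗
f: not p is F, Diamond not p or p is T. ✗
g: not p is F, Diamond not p or p is T. ✗
— 0 worlds.
For not Box p:
a: Box p is T. ✗
b: Box p is F. ✓
c: Box p is T. ✗
d: Box p is T. ✗
e: Box p is T. ✗
f: Box p is T. ✗
g: Box p is T. ✗
— 1 world.

0 and 1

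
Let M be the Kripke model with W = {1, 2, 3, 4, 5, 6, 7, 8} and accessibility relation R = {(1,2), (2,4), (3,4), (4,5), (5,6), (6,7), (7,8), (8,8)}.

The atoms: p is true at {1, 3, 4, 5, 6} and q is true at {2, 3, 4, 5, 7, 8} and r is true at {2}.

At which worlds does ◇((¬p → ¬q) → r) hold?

1: successors {2}; (¬p → ¬q) → r there: 2:T. ✓
2: successors {4}; (¬p → ¬q) → r there: 4:F. ✗
3: successors {4}; (¬p → ¬q) → r there: 4:F. ✗
4: successors {5}; (¬p → ¬q) → r there: 5:F. ✗
5: successors {6}; (¬p → ¬q) → r there: 6:F. ✗
6: successors {7}; (¬p → ¬q) → r there: 7:T. ✓
7: successors {8}; (¬p → ¬q) → r there: 8:T. ✓
8: successors {8}; (¬p → ¬q) → r there: 8:T. ✓

{1, 6, 7, 8}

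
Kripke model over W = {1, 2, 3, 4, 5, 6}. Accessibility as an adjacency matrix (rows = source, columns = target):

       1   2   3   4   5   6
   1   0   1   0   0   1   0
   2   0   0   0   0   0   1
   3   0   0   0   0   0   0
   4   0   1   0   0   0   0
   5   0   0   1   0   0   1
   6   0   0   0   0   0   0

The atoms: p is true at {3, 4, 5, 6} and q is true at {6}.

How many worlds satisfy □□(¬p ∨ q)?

5

1: successors {2, 5}; □(¬p ∨ q) there: 2:T, 5:F. ✗
2: successors {6}; □(¬p ∨ q) there: 6:T. ✓
3: no successors, so □□(¬p ∨ q) holds vacuously. ✓
4: successors {2}; □(¬p ∨ q) there: 2:T. ✓
5: successors {3, 6}; □(¬p ∨ q) there: 3:T, 6:T. ✓
6: no successors, so □□(¬p ∨ q) holds vacuously. ✓
Satisfying worlds: {2, 3, 4, 5, 6}.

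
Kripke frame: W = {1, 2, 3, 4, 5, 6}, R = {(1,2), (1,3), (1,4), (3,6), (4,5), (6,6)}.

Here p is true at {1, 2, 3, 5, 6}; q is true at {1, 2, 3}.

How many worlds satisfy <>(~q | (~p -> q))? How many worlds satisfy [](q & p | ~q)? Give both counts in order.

4 and 6

For <>(~q | (~p -> q)):
1: successors {2, 3, 4}; ~q | (~p -> q) there: 2:T, 3:T, 4:T. ✓
2: no successors, so <>(~q | (~p -> q)) fails. ✗
3: successors {6}; ~q | (~p -> q) there: 6:T. ✓
4: successors {5}; ~q | (~p -> q) there: 5:T. ✓
5: no successors, so <>(~q | (~p -> q)) fails. ✗
6: successors {6}; ~q | (~p -> q) there: 6:T. ✓
— 4 worlds.
For [](q & p | ~q):
1: successors {2, 3, 4}; q & p | ~q there: 2:T, 3:T, 4:T. ✓
2: no successors, so [](q & p | ~q) holds vacuously. ✓
3: successors {6}; q & p | ~q there: 6:T. ✓
4: successors {5}; q & p | ~q there: 5:T. ✓
5: no successors, so [](q & p | ~q) holds vacuously. ✓
6: successors {6}; q & p | ~q there: 6:T. ✓
— 6 worlds.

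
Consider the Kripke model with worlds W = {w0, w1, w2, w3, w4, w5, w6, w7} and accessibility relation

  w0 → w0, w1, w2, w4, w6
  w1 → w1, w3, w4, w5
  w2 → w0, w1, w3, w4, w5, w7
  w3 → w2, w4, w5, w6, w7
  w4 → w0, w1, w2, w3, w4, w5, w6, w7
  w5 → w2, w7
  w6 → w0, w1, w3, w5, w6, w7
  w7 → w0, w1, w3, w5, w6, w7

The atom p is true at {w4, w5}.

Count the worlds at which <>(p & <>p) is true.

w0: successors {w0, w1, w2, w4, w6}; p & <>p there: w0:F, w1:F, w2:F, w4:T, w6:F. ✓
w1: successors {w1, w3, w4, w5}; p & <>p there: w1:F, w3:F, w4:T, w5:F. ✓
w2: successors {w0, w1, w3, w4, w5, w7}; p & <>p there: w0:F, w1:F, w3:F, w4:T, w5:F, w7:F. ✓
w3: successors {w2, w4, w5, w6, w7}; p & <>p there: w2:F, w4:T, w5:F, w6:F, w7:F. ✓
w4: successors {w0, w1, w2, w3, w4, w5, w6, w7}; p & <>p there: w0:F, w1:F, w2:F, w3:F, w4:T, w5:F, w6:F, w7:F. ✓
w5: successors {w2, w7}; p & <>p there: w2:F, w7:F. ✗
w6: successors {w0, w1, w3, w5, w6, w7}; p & <>p there: w0:F, w1:F, w3:F, w5:F, w6:F, w7:F. ✗
w7: successors {w0, w1, w3, w5, w6, w7}; p & <>p there: w0:F, w1:F, w3:F, w5:F, w6:F, w7:F. ✗
Satisfying worlds: {w0, w1, w2, w3, w4}.

5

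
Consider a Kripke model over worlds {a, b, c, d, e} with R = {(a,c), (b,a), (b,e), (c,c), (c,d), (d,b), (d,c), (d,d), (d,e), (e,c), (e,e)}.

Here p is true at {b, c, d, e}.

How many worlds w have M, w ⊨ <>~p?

1

a: successors {c}; ~p there: c:F. ✗
b: successors {a, e}; ~p there: a:T, e:F. ✓
c: successors {c, d}; ~p there: c:F, d:F. ✗
d: successors {b, c, d, e}; ~p there: b:F, c:F, d:F, e:F. ✗
e: successors {c, e}; ~p there: c:F, e:F. ✗
Satisfying worlds: {b}.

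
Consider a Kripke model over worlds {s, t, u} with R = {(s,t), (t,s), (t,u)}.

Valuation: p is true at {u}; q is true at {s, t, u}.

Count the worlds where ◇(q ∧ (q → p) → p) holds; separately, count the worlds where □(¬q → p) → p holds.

2 and 1

For ◇(q ∧ (q → p) → p):
s: successors {t}; q ∧ (q → p) → p there: t:T. ✓
t: successors {s, u}; q ∧ (q → p) → p there: s:T, u:T. ✓
u: no successors, so ◇(q ∧ (q → p) → p) fails. ✗
— 2 worlds.
For □(¬q → p) → p:
s: □(¬q → p) is T, p is F. ✗
t: □(¬q → p) is T, p is F. ✗
u: □(¬q → p) is T, p is T. ✓
— 1 world.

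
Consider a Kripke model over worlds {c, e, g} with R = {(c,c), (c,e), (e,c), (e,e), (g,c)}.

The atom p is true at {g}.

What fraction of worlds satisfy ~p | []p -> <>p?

c: ~p | []p is T, <>p is F. ✗
e: ~p | []p is T, <>p is F. ✗
g: ~p | []p is F, <>p is F. ✓
That's 1 of 3 worlds, so 1/3.

1/3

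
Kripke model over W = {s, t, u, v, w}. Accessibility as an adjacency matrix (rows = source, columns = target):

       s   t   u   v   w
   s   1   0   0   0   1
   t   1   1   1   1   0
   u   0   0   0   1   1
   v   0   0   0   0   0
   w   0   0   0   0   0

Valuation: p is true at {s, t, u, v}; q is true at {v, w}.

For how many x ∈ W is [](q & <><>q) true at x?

2

s: successors {s, w}; q & <><>q there: s:F, w:F. ✗
t: successors {s, t, u, v}; q & <><>q there: s:F, t:F, u:F, v:F. ✗
u: successors {v, w}; q & <><>q there: v:F, w:F. ✗
v: no successors, so [](q & <><>q) holds vacuously. ✓
w: no successors, so [](q & <><>q) holds vacuously. ✓
Satisfying worlds: {v, w}.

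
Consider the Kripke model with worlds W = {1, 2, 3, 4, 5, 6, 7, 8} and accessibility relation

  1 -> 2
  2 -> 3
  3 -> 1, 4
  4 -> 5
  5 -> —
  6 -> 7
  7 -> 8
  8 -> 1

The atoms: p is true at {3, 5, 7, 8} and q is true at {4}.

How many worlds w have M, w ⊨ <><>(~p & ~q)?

4

1: successors {2}; <>(~p & ~q) there: 2:F. ✗
2: successors {3}; <>(~p & ~q) there: 3:T. ✓
3: successors {1, 4}; <>(~p & ~q) there: 1:T, 4:F. ✓
4: successors {5}; <>(~p & ~q) there: 5:F. ✗
5: no successors, so <><>(~p & ~q) fails. ✗
6: successors {7}; <>(~p & ~q) there: 7:F. ✗
7: successors {8}; <>(~p & ~q) there: 8:T. ✓
8: successors {1}; <>(~p & ~q) there: 1:T. ✓
Satisfying worlds: {2, 3, 7, 8}.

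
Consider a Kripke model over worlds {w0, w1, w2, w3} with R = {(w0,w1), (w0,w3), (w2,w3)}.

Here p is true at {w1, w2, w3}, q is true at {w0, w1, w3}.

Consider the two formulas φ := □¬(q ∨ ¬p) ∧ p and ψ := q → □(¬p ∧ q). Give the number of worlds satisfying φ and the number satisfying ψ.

2 and 3

For □¬(q ∨ ¬p) ∧ p:
w0: □¬(q ∨ ¬p) is F, p is F. ✗
w1: □¬(q ∨ ¬p) is T, p is T. ✓
w2: □¬(q ∨ ¬p) is F, p is T. ✗
w3: □¬(q ∨ ¬p) is T, p is T. ✓
— 2 worlds.
For q → □(¬p ∧ q):
w0: q is T, □(¬p ∧ q) is F. ✗
w1: q is T, □(¬p ∧ q) is T. ✓
w2: q is F, □(¬p ∧ q) is F. ✓
w3: q is T, □(¬p ∧ q) is T. ✓
— 3 worlds.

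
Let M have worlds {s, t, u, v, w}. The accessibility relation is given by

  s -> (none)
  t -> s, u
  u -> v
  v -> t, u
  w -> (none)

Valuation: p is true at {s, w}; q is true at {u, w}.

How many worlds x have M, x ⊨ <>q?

2

s: no successors, so <>q fails. ✗
t: successors {s, u}; q there: s:F, u:T. ✓
u: successors {v}; q there: v:F. ✗
v: successors {t, u}; q there: t:F, u:T. ✓
w: no successors, so <>q fails. ✗
Satisfying worlds: {t, v}.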